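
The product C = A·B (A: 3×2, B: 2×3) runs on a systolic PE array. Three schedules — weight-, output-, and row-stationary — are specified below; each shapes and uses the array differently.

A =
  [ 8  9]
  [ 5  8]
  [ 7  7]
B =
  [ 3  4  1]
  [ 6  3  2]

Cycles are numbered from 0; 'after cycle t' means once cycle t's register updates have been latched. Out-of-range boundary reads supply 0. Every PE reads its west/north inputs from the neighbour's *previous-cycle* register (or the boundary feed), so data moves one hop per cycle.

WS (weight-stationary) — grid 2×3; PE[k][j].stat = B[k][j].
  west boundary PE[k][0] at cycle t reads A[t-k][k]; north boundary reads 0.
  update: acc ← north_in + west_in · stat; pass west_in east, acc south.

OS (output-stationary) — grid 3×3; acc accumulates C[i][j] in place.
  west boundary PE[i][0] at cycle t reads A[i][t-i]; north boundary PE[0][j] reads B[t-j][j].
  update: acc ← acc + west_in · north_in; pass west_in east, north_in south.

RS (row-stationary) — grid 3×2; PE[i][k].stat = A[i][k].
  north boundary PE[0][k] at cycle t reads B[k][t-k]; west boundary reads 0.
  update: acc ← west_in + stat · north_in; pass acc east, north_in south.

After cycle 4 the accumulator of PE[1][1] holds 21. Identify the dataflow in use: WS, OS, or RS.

dataflow = RS

Under WS (2×3), PE[1][1]:
  after 0 — PE[1][1] acc=0, pass-E 0, pass-S 0
  after 1 — PE[1][1] acc=0, pass-E 0, pass-S 0
  after 2 — PE[1][1] acc=59, pass-E 9, pass-S 59
  after 3 — PE[1][1] acc=44, pass-E 8, pass-S 44
  after 4 — PE[1][1] acc=49, pass-E 7, pass-S 49
Under OS (3×3), PE[1][1]:
  after 0 — PE[1][1] acc=0, pass-E 0, pass-S 0
  after 1 — PE[1][1] acc=0, pass-E 0, pass-S 0
  after 2 — PE[1][1] acc=20, pass-E 5, pass-S 4
  after 3 — PE[1][1] acc=44, pass-E 8, pass-S 3
  after 4 — PE[1][1] acc=44, pass-E 0, pass-S 0
Under RS (3×2), PE[1][1]:
  after 0 — PE[1][1] acc=0, pass-E 0, pass-S 0
  after 1 — PE[1][1] acc=0, pass-E 0, pass-S 0
  after 2 — PE[1][1] acc=63, pass-E 63, pass-S 6
  after 3 — PE[1][1] acc=44, pass-E 44, pass-S 3
  after 4 — PE[1][1] acc=21, pass-E 21, pass-S 2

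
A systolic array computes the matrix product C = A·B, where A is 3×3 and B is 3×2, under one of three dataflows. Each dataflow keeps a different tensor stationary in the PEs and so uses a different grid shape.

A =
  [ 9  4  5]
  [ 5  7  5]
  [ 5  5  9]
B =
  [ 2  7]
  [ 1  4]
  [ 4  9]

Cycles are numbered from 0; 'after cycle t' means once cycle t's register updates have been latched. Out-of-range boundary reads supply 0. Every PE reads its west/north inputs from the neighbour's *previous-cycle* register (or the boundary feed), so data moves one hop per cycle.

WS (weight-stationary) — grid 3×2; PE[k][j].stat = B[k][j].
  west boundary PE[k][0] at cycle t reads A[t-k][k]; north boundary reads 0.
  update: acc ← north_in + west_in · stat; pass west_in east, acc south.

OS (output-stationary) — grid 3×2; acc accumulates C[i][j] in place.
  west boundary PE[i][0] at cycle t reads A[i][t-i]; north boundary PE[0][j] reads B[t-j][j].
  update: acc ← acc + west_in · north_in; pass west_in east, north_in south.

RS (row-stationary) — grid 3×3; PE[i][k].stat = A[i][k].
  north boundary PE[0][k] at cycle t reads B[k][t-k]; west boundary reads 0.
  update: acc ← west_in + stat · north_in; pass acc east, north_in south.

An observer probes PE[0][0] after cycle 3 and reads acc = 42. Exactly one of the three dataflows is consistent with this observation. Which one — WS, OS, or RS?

Under WS (3×2), PE[0][0]:
  after 0 — PE[0][0] acc=18, pass-E 9, pass-S 18
  after 1 — PE[0][0] acc=10, pass-E 5, pass-S 10
  after 2 — PE[0][0] acc=10, pass-E 5, pass-S 10
  after 3 — PE[0][0] acc=0, pass-E 0, pass-S 0
Under OS (3×2), PE[0][0]:
  after 0 — PE[0][0] acc=18, pass-E 9, pass-S 2
  after 1 — PE[0][0] acc=22, pass-E 4, pass-S 1
  after 2 — PE[0][0] acc=42, pass-E 5, pass-S 4
  after 3 — PE[0][0] acc=42, pass-E 0, pass-S 0
Under RS (3×3), PE[0][0]:
  after 0 — PE[0][0] acc=18, pass-E 18, pass-S 2
  after 1 — PE[0][0] acc=63, pass-E 63, pass-S 7
  after 2 — PE[0][0] acc=0, pass-E 0, pass-S 0
  after 3 — PE[0][0] acc=0, pass-E 0, pass-S 0

dataflow = OS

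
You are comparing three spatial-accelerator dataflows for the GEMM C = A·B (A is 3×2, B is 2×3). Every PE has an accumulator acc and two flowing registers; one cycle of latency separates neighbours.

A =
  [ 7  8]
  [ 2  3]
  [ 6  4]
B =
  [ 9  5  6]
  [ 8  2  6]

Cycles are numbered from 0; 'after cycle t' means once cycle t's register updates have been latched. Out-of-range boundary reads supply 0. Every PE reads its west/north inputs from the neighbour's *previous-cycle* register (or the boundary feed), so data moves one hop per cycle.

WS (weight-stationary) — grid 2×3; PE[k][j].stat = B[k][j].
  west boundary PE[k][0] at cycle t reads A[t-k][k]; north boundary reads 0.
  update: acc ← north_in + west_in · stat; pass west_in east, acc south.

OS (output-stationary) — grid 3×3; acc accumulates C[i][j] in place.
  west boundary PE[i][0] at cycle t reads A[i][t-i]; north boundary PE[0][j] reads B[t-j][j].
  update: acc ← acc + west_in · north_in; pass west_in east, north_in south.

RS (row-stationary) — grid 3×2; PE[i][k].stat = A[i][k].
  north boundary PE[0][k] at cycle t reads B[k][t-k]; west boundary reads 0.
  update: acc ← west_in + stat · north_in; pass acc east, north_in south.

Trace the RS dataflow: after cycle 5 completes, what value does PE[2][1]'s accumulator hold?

PE[2][1].acc = 60

RS on a 3×2 grid — tracing PE[2][1] and its feeders:
  t=0 PE[1][1]: acc=0 h=0 v=0
  t=0 PE[2][0]: acc=0 h=0 v=0
  t=0 PE[2][1]: acc=0 h=0 v=0
  t=1 PE[1][1]: acc=0 h=0 v=0
  t=1 PE[2][0]: acc=0 h=0 v=0
  t=1 PE[2][1]: acc=0 h=0 v=0
  t=2 PE[1][1]: acc=42 h=42 v=8
  t=2 PE[2][0]: acc=54 h=54 v=9
  t=2 PE[2][1]: acc=0 h=0 v=0
  t=3 PE[1][1]: acc=16 h=16 v=2
  t=3 PE[2][0]: acc=30 h=30 v=5
  t=3 PE[2][1]: acc=86 h=86 v=8
  t=4 PE[1][1]: acc=30 h=30 v=6
  t=4 PE[2][0]: acc=36 h=36 v=6
  t=4 PE[2][1]: acc=38 h=38 v=2
  t=5 PE[1][1]: acc=0 h=0 v=0
  t=5 PE[2][0]: acc=0 h=0 v=0
  t=5 PE[2][1]: acc=60 h=60 v=6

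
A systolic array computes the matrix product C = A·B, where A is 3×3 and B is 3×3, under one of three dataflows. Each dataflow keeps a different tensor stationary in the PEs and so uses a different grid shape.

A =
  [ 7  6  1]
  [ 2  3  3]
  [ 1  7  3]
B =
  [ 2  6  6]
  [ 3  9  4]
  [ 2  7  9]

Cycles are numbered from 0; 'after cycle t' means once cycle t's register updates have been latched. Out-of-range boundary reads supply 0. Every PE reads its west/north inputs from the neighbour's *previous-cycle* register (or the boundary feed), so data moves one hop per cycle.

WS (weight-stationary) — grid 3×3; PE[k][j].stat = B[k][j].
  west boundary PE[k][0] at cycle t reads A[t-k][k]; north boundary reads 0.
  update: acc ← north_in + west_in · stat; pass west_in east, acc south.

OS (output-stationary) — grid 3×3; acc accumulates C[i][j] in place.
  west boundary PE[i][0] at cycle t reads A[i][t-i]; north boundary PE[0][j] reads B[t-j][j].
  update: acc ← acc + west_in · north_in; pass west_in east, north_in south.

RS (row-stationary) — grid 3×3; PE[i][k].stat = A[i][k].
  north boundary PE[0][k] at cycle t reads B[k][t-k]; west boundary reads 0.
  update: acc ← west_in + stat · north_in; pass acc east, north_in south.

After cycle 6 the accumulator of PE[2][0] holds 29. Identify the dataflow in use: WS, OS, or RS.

dataflow = OS

WS (3×3 grid), PE[2][0]:
  after 0 — PE[2][0] acc=0, pass-E 0, pass-S 0
  after 1 — PE[2][0] acc=0, pass-E 0, pass-S 0
  after 2 — PE[2][0] acc=34, pass-E 1, pass-S 34
  after 3 — PE[2][0] acc=19, pass-E 3, pass-S 19
  after 4 — PE[2][0] acc=29, pass-E 3, pass-S 29
  after 5 — PE[2][0] acc=0, pass-E 0, pass-S 0
  after 6 — PE[2][0] acc=0, pass-E 0, pass-S 0
OS (3×3 grid), PE[2][0]:
  after 0 — PE[2][0] acc=0, pass-E 0, pass-S 0
  after 1 — PE[2][0] acc=0, pass-E 0, pass-S 0
  after 2 — PE[2][0] acc=2, pass-E 1, pass-S 2
  after 3 — PE[2][0] acc=23, pass-E 7, pass-S 3
  after 4 — PE[2][0] acc=29, pass-E 3, pass-S 2
  after 5 — PE[2][0] acc=29, pass-E 0, pass-S 0
  after 6 — PE[2][0] acc=29, pass-E 0, pass-S 0
RS (3×3 grid), PE[2][0]:
  after 0 — PE[2][0] acc=0, pass-E 0, pass-S 0
  after 1 — PE[2][0] acc=0, pass-E 0, pass-S 0
  after 2 — PE[2][0] acc=2, pass-E 2, pass-S 2
  after 3 — PE[2][0] acc=6, pass-E 6, pass-S 6
  after 4 — PE[2][0] acc=6, pass-E 6, pass-S 6
  after 5 — PE[2][0] acc=0, pass-E 0, pass-S 0
  after 6 — PE[2][0] acc=0, pass-E 0, pass-S 0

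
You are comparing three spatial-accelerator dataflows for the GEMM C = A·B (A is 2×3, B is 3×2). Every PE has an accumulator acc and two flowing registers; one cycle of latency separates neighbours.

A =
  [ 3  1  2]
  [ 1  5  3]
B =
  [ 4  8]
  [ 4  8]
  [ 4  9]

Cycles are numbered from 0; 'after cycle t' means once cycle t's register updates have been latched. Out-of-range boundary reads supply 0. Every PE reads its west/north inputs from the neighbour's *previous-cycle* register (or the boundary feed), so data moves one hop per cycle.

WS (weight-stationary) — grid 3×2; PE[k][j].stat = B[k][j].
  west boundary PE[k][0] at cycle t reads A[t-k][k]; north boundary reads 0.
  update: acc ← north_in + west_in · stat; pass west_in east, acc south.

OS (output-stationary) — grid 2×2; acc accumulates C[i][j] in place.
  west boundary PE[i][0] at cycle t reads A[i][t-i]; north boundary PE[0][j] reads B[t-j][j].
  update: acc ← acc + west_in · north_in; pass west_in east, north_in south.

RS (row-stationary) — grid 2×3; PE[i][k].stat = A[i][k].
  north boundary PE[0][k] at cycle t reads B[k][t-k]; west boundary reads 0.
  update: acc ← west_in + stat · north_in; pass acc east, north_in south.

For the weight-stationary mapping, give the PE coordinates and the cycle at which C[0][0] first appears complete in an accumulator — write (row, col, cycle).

(row, col, cycle) = (2, 0, 2)

Under WS, C[0][0] lands at PE[2][0]:
  [0] (2,0) acc=0 (h:0 v:0)
  [1] (2,0) acc=0 (h:0 v:0)
  [2] (2,0) acc=24 (h:2 v:24)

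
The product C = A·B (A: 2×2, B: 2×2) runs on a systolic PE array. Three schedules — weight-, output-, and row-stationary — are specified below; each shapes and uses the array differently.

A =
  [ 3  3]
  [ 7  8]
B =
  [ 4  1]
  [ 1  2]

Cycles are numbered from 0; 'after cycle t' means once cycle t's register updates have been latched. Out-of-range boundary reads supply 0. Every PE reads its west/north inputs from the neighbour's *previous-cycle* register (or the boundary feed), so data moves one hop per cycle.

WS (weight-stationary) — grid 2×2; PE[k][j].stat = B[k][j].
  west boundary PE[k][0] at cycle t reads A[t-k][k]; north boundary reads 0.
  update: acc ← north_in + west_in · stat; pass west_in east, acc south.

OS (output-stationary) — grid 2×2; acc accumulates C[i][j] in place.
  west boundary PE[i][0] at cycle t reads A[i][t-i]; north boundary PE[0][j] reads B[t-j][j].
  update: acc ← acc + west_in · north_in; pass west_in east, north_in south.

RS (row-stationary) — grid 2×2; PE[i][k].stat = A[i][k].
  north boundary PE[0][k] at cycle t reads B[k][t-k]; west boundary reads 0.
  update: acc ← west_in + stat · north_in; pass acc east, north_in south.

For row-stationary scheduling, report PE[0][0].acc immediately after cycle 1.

RS 2×2: PE[0][0] cycle-by-cycle (with neighbour feeds):
  [0] (0,0) acc=12 (h:12 v:4)
  [1] (0,0) acc=3 (h:3 v:1)

PE[0][0].acc = 3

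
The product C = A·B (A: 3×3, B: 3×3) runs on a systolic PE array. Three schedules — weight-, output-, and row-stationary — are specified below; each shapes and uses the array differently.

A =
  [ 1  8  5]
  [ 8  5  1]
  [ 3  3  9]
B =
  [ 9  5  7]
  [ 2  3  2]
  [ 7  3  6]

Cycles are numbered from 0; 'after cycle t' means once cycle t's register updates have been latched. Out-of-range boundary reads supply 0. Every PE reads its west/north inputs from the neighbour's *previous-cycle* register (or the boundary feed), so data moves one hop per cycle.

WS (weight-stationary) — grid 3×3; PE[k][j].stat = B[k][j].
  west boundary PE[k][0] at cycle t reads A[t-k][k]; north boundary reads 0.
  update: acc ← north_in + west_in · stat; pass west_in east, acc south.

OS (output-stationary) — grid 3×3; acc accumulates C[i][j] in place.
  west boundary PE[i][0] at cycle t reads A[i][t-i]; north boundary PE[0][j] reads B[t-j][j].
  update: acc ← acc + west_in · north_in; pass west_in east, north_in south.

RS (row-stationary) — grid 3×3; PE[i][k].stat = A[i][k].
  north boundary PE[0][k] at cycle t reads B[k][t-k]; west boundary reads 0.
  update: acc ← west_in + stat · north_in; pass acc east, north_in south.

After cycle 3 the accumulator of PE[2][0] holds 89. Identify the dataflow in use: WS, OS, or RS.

WS (3×3 grid), PE[2][0]:
  step 0 · PE2,0: acc=0; fwd→0 fwd↓0
  step 1 · PE2,0: acc=0; fwd→0 fwd↓0
  step 2 · PE2,0: acc=60; fwd→5 fwd↓60
  step 3 · PE2,0: acc=89; fwd→1 fwd↓89
OS (3×3 grid), PE[2][0]:
  step 0 · PE2,0: acc=0; fwd→0 fwd↓0
  step 1 · PE2,0: acc=0; fwd→0 fwd↓0
  step 2 · PE2,0: acc=27; fwd→3 fwd↓9
  step 3 · PE2,0: acc=33; fwd→3 fwd↓2
RS (3×3 grid), PE[2][0]:
  step 0 · PE2,0: acc=0; fwd→0 fwd↓0
  step 1 · PE2,0: acc=0; fwd→0 fwd↓0
  step 2 · PE2,0: acc=27; fwd→27 fwd↓9
  step 3 · PE2,0: acc=15; fwd→15 fwd↓5

dataflow = WS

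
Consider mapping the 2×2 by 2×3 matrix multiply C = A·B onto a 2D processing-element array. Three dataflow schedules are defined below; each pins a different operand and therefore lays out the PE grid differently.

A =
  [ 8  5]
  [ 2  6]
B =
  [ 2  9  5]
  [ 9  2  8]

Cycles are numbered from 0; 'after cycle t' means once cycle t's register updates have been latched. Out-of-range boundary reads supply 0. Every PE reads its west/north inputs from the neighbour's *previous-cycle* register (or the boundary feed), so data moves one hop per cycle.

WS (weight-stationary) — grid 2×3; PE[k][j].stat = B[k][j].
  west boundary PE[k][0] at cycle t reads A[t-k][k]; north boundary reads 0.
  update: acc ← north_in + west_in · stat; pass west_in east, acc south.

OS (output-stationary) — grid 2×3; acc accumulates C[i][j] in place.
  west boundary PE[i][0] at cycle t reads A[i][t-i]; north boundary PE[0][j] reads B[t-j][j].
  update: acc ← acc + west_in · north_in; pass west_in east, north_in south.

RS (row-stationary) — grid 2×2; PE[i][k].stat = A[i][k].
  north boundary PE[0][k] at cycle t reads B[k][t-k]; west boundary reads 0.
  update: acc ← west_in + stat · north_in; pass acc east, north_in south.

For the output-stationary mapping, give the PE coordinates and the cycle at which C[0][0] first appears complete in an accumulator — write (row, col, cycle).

Under OS, C[0][0] lands at PE[0][0]:
  0: (0,0).acc=16  regs=<8,2>
  1: (0,0).acc=61  regs=<5,9>

(row, col, cycle) = (0, 0, 1)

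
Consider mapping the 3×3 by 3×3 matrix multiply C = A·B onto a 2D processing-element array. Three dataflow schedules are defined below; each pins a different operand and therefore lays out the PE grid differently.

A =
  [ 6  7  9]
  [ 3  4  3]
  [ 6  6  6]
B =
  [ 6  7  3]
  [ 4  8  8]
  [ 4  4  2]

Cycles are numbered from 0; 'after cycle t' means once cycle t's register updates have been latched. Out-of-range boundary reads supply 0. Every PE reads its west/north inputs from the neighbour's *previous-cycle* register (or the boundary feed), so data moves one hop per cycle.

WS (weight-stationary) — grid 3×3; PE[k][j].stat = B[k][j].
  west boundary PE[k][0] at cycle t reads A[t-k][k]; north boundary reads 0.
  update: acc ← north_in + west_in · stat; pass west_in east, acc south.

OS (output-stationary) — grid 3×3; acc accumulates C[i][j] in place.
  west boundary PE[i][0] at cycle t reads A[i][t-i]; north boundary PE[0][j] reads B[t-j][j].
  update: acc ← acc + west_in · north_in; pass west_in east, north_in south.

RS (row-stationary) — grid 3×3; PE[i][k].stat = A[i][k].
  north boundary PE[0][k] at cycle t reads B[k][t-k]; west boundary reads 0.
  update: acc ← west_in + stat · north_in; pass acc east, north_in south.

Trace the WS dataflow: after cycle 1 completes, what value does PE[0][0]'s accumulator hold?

PE[0][0].acc = 18

Tracing WS — 3×3 array, target PE[0][0]:
  after 0 — PE[0][0] acc=36, pass-E 6, pass-S 36
  after 1 — PE[0][0] acc=18, pass-E 3, pass-S 18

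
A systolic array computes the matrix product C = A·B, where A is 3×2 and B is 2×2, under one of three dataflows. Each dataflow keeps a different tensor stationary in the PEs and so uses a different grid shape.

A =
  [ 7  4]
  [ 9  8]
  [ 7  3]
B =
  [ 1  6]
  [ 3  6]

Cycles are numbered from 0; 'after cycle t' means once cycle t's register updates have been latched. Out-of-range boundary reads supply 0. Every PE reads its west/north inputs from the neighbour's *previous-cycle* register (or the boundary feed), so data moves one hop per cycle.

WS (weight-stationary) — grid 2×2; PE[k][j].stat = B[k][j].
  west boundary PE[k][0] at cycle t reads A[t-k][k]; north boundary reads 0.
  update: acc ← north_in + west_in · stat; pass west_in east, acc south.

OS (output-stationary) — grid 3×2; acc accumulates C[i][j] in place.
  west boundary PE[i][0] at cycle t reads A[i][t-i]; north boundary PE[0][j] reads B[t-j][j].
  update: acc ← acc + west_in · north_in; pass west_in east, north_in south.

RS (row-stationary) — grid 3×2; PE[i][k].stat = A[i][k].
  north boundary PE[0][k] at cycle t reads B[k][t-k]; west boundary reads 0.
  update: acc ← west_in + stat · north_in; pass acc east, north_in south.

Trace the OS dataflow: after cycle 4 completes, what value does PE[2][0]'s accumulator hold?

PE[2][0].acc = 16

OS 3×2: PE[2][0] cycle-by-cycle (with neighbour feeds):
  0: (1,0).acc=0  regs=<0,0>
  0: (2,0).acc=0  regs=<0,0>
  1: (1,0).acc=9  regs=<9,1>
  1: (2,0).acc=0  regs=<0,0>
  2: (1,0).acc=33  regs=<8,3>
  2: (2,0).acc=7  regs=<7,1>
  3: (1,0).acc=33  regs=<0,0>
  3: (2,0).acc=16  regs=<3,3>
  4: (1,0).acc=33  regs=<0,0>
  4: (2,0).acc=16  regs=<0,0>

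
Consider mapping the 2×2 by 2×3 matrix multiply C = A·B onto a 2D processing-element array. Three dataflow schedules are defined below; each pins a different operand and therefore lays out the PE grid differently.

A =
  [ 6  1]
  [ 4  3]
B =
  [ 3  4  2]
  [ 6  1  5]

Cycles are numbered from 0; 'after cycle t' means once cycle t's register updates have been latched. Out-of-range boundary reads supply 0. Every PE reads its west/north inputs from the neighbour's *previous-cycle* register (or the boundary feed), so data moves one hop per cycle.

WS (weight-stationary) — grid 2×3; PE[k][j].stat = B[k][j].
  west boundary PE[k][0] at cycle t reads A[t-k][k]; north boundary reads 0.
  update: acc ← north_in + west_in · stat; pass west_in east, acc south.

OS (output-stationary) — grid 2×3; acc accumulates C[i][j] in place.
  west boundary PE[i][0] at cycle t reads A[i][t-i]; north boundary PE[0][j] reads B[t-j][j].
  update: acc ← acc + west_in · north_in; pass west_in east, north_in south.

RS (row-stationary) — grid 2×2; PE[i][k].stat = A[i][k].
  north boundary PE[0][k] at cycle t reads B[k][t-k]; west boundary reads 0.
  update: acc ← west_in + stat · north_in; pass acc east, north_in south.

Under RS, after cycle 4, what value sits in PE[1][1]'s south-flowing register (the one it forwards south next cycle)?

register = 5

Tracing RS — 2×2 array, target PE[1][1]:
  t=0 PE[0][1]: acc=0 h=0 v=0
  t=0 PE[1][0]: acc=0 h=0 v=0
  t=0 PE[1][1]: acc=0 h=0 v=0
  t=1 PE[0][1]: acc=24 h=24 v=6
  t=1 PE[1][0]: acc=12 h=12 v=3
  t=1 PE[1][1]: acc=0 h=0 v=0
  t=2 PE[0][1]: acc=25 h=25 v=1
  t=2 PE[1][0]: acc=16 h=16 v=4
  t=2 PE[1][1]: acc=30 h=30 v=6
  t=3 PE[0][1]: acc=17 h=17 v=5
  t=3 PE[1][0]: acc=8 h=8 v=2
  t=3 PE[1][1]: acc=19 h=19 v=1
  t=4 PE[0][1]: acc=0 h=0 v=0
  t=4 PE[1][0]: acc=0 h=0 v=0
  t=4 PE[1][1]: acc=23 h=23 v=5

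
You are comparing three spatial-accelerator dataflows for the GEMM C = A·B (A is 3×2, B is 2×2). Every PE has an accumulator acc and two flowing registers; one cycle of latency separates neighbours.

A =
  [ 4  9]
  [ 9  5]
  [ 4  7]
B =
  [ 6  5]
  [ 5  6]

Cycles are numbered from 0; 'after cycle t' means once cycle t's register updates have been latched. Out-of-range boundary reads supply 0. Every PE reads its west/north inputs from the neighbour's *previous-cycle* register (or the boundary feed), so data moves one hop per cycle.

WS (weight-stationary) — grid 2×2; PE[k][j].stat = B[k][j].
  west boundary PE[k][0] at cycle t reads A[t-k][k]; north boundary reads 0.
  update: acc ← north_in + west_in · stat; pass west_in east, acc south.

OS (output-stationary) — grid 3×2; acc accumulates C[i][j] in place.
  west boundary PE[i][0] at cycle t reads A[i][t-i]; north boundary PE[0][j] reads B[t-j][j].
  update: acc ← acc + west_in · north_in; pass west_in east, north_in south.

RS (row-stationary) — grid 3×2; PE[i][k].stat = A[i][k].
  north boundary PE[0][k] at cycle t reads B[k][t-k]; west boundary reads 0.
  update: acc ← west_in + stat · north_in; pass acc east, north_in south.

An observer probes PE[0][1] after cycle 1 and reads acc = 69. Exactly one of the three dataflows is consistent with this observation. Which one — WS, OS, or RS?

Under WS (2×2), PE[0][1]:
  cycle 0: PE[0][1] → acc 0, east 0, south 0
  cycle 1: PE[0][1] → acc 20, east 4, south 20
Under OS (3×2), PE[0][1]:
  cycle 0: PE[0][1] → acc 0, east 0, south 0
  cycle 1: PE[0][1] → acc 20, east 4, south 5
Under RS (3×2), PE[0][1]:
  cycle 0: PE[0][1] → acc 0, east 0, south 0
  cycle 1: PE[0][1] → acc 69, east 69, south 5

dataflow = RS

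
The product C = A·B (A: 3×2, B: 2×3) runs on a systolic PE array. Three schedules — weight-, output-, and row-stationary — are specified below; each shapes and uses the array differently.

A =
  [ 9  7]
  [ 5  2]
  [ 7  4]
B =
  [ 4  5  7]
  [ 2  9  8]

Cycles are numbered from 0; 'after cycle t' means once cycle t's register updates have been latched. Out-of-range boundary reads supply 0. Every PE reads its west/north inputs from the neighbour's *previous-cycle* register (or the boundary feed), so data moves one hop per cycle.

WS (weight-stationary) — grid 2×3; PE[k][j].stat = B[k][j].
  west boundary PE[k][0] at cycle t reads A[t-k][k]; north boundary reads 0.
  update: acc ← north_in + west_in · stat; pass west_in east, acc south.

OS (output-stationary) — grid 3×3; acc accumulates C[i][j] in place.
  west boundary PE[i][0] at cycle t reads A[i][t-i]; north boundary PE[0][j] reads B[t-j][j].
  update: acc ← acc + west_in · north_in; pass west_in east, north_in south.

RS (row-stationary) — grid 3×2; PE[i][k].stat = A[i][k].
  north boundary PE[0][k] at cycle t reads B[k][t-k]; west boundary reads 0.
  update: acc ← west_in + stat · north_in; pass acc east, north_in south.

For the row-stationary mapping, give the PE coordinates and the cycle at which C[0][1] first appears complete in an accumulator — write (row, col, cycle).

(row, col, cycle) = (0, 1, 2)

Under RS, C[0][1] lands at PE[0][1]:
  0: (0,1).acc=0  regs=<0,0>
  1: (0,1).acc=50  regs=<50,2>
  2: (0,1).acc=108  regs=<108,9>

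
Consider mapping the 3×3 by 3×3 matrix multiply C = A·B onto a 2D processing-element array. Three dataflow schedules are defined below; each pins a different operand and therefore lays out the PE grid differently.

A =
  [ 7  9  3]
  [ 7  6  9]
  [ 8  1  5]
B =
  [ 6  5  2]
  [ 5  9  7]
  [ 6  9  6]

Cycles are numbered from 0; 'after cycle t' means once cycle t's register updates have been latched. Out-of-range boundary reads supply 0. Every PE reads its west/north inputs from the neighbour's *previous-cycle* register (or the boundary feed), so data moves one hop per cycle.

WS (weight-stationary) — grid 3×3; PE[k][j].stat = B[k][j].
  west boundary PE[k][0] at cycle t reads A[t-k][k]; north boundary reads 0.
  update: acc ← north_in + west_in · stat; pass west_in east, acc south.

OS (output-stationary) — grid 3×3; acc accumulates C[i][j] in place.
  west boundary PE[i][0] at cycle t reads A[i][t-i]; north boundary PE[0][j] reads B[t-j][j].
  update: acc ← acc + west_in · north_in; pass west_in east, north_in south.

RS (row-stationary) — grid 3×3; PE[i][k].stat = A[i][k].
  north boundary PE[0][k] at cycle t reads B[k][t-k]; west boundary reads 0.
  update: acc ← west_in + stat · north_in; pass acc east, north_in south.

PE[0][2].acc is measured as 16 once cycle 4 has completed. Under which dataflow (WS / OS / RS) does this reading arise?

dataflow = WS

— WS: 3×3; PE[0][2] trace:
  after 0 — PE[0][2] acc=0, pass-E 0, pass-S 0
  after 1 — PE[0][2] acc=0, pass-E 0, pass-S 0
  after 2 — PE[0][2] acc=14, pass-E 7, pass-S 14
  after 3 — PE[0][2] acc=14, pass-E 7, pass-S 14
  after 4 — PE[0][2] acc=16, pass-E 8, pass-S 16
— OS: 3×3; PE[0][2] trace:
  after 0 — PE[0][2] acc=0, pass-E 0, pass-S 0
  after 1 — PE[0][2] acc=0, pass-E 0, pass-S 0
  after 2 — PE[0][2] acc=14, pass-E 7, pass-S 2
  after 3 — PE[0][2] acc=77, pass-E 9, pass-S 7
  after 4 — PE[0][2] acc=95, pass-E 3, pass-S 6
— RS: 3×3; PE[0][2] trace:
  after 0 — PE[0][2] acc=0, pass-E 0, pass-S 0
  after 1 — PE[0][2] acc=0, pass-E 0, pass-S 0
  after 2 — PE[0][2] acc=105, pass-E 105, pass-S 6
  after 3 — PE[0][2] acc=143, pass-E 143, pass-S 9
  after 4 — PE[0][2] acc=95, pass-E 95, pass-S 6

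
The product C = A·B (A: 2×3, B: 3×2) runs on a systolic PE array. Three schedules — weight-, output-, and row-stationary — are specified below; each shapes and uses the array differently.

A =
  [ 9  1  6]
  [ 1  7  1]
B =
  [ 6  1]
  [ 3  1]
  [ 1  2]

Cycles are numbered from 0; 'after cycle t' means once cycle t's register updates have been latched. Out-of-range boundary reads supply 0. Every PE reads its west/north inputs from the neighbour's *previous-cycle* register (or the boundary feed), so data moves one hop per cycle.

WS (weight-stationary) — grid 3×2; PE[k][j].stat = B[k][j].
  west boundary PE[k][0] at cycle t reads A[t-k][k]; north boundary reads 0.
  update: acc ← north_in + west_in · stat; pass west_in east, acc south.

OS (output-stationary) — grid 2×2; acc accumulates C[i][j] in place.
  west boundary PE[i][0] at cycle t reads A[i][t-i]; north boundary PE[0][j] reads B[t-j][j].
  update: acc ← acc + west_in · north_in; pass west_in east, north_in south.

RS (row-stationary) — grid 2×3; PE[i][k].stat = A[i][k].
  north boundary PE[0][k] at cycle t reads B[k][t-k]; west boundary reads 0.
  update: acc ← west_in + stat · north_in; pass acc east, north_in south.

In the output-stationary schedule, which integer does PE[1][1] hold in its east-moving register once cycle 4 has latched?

register = 1

OS on a 2×2 grid — tracing PE[1][1] and its feeders:
  0: (0,1).acc=0  regs=<0,0>
  0: (1,0).acc=0  regs=<0,0>
  0: (1,1).acc=0  regs=<0,0>
  1: (0,1).acc=9  regs=<9,1>
  1: (1,0).acc=6  regs=<1,6>
  1: (1,1).acc=0  regs=<0,0>
  2: (0,1).acc=10  regs=<1,1>
  2: (1,0).acc=27  regs=<7,3>
  2: (1,1).acc=1  regs=<1,1>
  3: (0,1).acc=22  regs=<6,2>
  3: (1,0).acc=28  regs=<1,1>
  3: (1,1).acc=8  regs=<7,1>
  4: (0,1).acc=22  regs=<0,0>
  4: (1,0).acc=28  regs=<0,0>
  4: (1,1).acc=10  regs=<1,2>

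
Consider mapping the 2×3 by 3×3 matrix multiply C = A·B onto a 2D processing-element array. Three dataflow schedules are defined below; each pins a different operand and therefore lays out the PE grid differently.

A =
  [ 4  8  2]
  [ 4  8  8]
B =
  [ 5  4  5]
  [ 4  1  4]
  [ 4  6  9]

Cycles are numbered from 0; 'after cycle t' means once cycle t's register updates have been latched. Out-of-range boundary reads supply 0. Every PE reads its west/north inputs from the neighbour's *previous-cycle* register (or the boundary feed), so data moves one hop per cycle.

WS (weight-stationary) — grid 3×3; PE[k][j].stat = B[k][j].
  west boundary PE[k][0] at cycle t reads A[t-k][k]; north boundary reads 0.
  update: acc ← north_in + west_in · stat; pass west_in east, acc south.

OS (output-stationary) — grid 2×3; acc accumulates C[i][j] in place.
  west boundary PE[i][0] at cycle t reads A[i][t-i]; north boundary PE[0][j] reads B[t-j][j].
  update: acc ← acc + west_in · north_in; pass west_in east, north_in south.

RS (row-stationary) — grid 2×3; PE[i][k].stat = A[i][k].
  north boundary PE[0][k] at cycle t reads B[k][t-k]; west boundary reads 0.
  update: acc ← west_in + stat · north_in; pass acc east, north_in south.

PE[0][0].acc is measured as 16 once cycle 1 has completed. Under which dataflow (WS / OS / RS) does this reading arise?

dataflow = RS

— WS: 3×3; PE[0][0] trace:
  after 0 — PE[0][0] acc=20, pass-E 4, pass-S 20
  after 1 — PE[0][0] acc=20, pass-E 4, pass-S 20
— OS: 2×3; PE[0][0] trace:
  after 0 — PE[0][0] acc=20, pass-E 4, pass-S 5
  after 1 — PE[0][0] acc=52, pass-E 8, pass-S 4
— RS: 2×3; PE[0][0] trace:
  after 0 — PE[0][0] acc=20, pass-E 20, pass-S 5
  after 1 — PE[0][0] acc=16, pass-E 16, pass-S 4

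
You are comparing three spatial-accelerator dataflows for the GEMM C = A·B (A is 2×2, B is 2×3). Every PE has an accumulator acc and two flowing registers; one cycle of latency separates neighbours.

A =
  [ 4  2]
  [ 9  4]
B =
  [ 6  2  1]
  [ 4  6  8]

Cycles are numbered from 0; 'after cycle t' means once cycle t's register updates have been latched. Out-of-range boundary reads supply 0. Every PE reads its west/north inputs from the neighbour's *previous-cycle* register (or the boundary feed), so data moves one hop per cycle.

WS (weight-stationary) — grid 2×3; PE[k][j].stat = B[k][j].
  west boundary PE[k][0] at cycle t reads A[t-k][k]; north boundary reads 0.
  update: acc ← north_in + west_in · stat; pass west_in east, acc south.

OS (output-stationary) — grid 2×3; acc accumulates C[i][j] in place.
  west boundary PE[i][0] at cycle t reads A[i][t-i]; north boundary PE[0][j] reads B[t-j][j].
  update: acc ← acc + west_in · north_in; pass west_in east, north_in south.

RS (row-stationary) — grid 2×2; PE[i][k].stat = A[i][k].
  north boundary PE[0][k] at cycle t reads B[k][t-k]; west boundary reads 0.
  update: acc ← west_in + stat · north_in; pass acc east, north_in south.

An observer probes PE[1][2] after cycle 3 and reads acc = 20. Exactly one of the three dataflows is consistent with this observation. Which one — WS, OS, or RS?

dataflow = WS

WS (2×3 grid), PE[1][2]:
  t=0 PE[1][2]: acc=0 h=0 v=0
  t=1 PE[1][2]: acc=0 h=0 v=0
  t=2 PE[1][2]: acc=0 h=0 v=0
  t=3 PE[1][2]: acc=20 h=2 v=20
OS (2×3 grid), PE[1][2]:
  t=0 PE[1][2]: acc=0 h=0 v=0
  t=1 PE[1][2]: acc=0 h=0 v=0
  t=2 PE[1][2]: acc=0 h=0 v=0
  t=3 PE[1][2]: acc=9 h=9 v=1
RS: PE[1][2] is outside its 2×2 grid.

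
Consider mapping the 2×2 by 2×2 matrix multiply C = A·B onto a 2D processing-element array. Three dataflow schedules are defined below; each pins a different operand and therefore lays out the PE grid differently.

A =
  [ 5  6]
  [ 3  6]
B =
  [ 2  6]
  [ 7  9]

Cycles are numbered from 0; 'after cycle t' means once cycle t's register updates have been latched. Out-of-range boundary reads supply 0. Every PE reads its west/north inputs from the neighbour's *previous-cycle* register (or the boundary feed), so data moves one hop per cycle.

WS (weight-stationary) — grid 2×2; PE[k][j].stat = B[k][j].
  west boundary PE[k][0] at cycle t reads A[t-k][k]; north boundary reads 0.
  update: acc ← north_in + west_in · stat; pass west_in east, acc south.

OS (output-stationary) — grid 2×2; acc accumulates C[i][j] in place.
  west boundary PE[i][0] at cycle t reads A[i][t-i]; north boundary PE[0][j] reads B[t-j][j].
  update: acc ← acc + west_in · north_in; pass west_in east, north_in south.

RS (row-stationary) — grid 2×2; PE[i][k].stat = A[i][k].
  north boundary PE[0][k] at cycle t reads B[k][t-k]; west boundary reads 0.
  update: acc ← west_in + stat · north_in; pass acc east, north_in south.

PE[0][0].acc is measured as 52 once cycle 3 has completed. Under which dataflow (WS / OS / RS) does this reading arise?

dataflow = OS

— WS: 2×2; PE[0][0] trace:
  step 0 · PE0,0: acc=10; fwd→5 fwd↓10
  step 1 · PE0,0: acc=6; fwd→3 fwd↓6
  step 2 · PE0,0: acc=0; fwd→0 fwd↓0
  step 3 · PE0,0: acc=0; fwd→0 fwd↓0
— OS: 2×2; PE[0][0] trace:
  step 0 · PE0,0: acc=10; fwd→5 fwd↓2
  step 1 · PE0,0: acc=52; fwd→6 fwd↓7
  step 2 · PE0,0: acc=52; fwd→0 fwd↓0
  step 3 · PE0,0: acc=52; fwd→0 fwd↓0
— RS: 2×2; PE[0][0] trace:
  step 0 · PE0,0: acc=10; fwd→10 fwd↓2
  step 1 · PE0,0: acc=30; fwd→30 fwd↓6
  step 2 · PE0,0: acc=0; fwd→0 fwd↓0
  step 3 · PE0,0: acc=0; fwd→0 fwd↓0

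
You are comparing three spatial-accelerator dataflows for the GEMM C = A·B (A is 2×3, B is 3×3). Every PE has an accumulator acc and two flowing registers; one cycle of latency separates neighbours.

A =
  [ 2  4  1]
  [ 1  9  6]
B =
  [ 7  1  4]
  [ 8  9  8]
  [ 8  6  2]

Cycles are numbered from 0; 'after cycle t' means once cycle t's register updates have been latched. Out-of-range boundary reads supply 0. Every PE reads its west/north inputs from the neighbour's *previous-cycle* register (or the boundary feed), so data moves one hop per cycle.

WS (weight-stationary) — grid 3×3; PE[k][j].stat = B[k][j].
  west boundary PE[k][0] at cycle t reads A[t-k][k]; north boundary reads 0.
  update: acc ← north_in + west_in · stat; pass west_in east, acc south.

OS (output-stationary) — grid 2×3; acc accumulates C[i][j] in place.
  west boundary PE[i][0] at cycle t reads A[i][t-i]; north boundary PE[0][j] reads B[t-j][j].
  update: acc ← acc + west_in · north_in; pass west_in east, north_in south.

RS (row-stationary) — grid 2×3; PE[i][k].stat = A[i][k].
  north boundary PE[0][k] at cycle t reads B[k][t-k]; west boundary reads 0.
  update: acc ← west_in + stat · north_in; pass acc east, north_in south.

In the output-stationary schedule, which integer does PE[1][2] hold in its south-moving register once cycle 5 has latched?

Tracing OS — 2×3 array, target PE[1][2]:
  after 0 — PE[0][2] acc=0, pass-E 0, pass-S 0
  after 0 — PE[1][1] acc=0, pass-E 0, pass-S 0
  after 0 — PE[1][2] acc=0, pass-E 0, pass-S 0
  after 1 — PE[0][2] acc=0, pass-E 0, pass-S 0
  after 1 — PE[1][1] acc=0, pass-E 0, pass-S 0
  after 1 — PE[1][2] acc=0, pass-E 0, pass-S 0
  after 2 — PE[0][2] acc=8, pass-E 2, pass-S 4
  after 2 — PE[1][1] acc=1, pass-E 1, pass-S 1
  after 2 — PE[1][2] acc=0, pass-E 0, pass-S 0
  after 3 — PE[0][2] acc=40, pass-E 4, pass-S 8
  after 3 — PE[1][1] acc=82, pass-E 9, pass-S 9
  after 3 — PE[1][2] acc=4, pass-E 1, pass-S 4
  after 4 — PE[0][2] acc=42, pass-E 1, pass-S 2
  after 4 — PE[1][1] acc=118, pass-E 6, pass-S 6
  after 4 — PE[1][2] acc=76, pass-E 9, pass-S 8
  after 5 — PE[0][2] acc=42, pass-E 0, pass-S 0
  after 5 — PE[1][1] acc=118, pass-E 0, pass-S 0
  after 5 — PE[1][2] acc=88, pass-E 6, pass-S 2

register = 2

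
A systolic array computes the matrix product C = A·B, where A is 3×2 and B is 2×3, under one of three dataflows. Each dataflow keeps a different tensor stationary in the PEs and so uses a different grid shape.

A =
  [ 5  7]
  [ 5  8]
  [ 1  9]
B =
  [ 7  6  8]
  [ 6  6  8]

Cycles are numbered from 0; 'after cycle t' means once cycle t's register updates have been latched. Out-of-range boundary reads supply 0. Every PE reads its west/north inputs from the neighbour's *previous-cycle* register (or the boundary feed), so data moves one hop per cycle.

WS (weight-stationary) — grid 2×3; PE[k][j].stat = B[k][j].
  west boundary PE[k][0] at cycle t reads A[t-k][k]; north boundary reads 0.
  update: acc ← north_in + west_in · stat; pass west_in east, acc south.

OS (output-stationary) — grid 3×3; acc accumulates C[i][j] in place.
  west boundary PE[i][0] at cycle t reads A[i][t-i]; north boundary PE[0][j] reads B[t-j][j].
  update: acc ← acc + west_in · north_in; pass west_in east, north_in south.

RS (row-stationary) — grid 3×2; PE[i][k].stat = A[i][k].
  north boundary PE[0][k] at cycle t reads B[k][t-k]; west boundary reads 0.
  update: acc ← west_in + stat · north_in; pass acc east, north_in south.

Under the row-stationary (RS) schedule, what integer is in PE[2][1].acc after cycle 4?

PE[2][1].acc = 60

RS on a 3×2 grid — tracing PE[2][1] and its feeders:
  [0] (1,1) acc=0 (h:0 v:0)
  [0] (2,0) acc=0 (h:0 v:0)
  [0] (2,1) acc=0 (h:0 v:0)
  [1] (1,1) acc=0 (h:0 v:0)
  [1] (2,0) acc=0 (h:0 v:0)
  [1] (2,1) acc=0 (h:0 v:0)
  [2] (1,1) acc=83 (h:83 v:6)
  [2] (2,0) acc=7 (h:7 v:7)
  [2] (2,1) acc=0 (h:0 v:0)
  [3] (1,1) acc=78 (h:78 v:6)
  [3] (2,0) acc=6 (h:6 v:6)
  [3] (2,1) acc=61 (h:61 v:6)
  [4] (1,1) acc=104 (h:104 v:8)
  [4] (2,0) acc=8 (h:8 v:8)
  [4] (2,1) acc=60 (h:60 v:6)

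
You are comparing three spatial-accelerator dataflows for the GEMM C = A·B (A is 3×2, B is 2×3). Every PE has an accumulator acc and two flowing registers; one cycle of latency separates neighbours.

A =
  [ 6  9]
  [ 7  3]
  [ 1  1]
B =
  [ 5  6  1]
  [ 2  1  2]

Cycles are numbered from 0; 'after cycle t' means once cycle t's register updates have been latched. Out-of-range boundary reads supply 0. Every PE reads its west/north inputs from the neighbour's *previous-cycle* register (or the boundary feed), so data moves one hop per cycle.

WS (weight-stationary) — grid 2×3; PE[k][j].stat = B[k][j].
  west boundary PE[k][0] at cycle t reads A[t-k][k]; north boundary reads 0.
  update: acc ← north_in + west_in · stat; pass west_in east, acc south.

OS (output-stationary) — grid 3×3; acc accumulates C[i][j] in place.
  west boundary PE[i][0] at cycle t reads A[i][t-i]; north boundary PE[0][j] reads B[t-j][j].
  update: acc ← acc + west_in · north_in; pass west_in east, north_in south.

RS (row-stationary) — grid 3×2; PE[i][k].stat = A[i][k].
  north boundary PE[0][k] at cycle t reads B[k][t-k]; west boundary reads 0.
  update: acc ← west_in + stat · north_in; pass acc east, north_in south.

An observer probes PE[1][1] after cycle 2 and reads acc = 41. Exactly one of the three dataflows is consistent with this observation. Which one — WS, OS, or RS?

dataflow = RS

WS [2×3] PE[1][1] across cycles:
  c0 r1c1: 0 / 0 / 0
  c1 r1c1: 0 / 0 / 0
  c2 r1c1: 45 / 9 / 45
OS [3×3] PE[1][1] across cycles:
  c0 r1c1: 0 / 0 / 0
  c1 r1c1: 0 / 0 / 0
  c2 r1c1: 42 / 7 / 6
RS [3×2] PE[1][1] across cycles:
  c0 r1c1: 0 / 0 / 0
  c1 r1c1: 0 / 0 / 0
  c2 r1c1: 41 / 41 / 2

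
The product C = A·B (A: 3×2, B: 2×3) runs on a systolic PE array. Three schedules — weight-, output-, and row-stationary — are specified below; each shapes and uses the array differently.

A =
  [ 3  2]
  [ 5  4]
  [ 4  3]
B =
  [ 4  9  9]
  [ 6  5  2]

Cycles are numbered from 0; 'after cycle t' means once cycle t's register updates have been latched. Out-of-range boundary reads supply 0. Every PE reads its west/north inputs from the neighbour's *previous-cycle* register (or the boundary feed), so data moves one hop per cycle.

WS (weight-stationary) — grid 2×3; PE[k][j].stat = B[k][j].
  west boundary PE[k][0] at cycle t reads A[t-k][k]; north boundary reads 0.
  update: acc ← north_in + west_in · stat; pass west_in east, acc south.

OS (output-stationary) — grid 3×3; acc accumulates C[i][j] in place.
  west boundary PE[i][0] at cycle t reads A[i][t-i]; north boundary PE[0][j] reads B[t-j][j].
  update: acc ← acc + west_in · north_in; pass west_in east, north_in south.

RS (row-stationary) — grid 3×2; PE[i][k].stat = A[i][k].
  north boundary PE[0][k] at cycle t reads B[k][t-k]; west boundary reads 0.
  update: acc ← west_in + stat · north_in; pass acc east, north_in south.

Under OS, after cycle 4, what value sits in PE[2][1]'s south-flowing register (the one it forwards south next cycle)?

Tracing OS — 3×3 array, target PE[2][1]:
  after 0 — PE[1][1] acc=0, pass-E 0, pass-S 0
  after 0 — PE[2][0] acc=0, pass-E 0, pass-S 0
  after 0 — PE[2][1] acc=0, pass-E 0, pass-S 0
  after 1 — PE[1][1] acc=0, pass-E 0, pass-S 0
  after 1 — PE[2][0] acc=0, pass-E 0, pass-S 0
  after 1 — PE[2][1] acc=0, pass-E 0, pass-S 0
  after 2 — PE[1][1] acc=45, pass-E 5, pass-S 9
  after 2 — PE[2][0] acc=16, pass-E 4, pass-S 4
  after 2 — PE[2][1] acc=0, pass-E 0, pass-S 0
  after 3 — PE[1][1] acc=65, pass-E 4, pass-S 5
  after 3 — PE[2][0] acc=34, pass-E 3, pass-S 6
  after 3 — PE[2][1] acc=36, pass-E 4, pass-S 9
  after 4 — PE[1][1] acc=65, pass-E 0, pass-S 0
  after 4 — PE[2][0] acc=34, pass-E 0, pass-S 0
  after 4 — PE[2][1] acc=51, pass-E 3, pass-S 5

register = 5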